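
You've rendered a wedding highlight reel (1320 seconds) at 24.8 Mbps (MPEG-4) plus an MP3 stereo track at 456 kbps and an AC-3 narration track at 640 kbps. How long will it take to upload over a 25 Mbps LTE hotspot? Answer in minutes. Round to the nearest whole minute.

23 minutes

Audio total: 456 + 640 = 1096 kbps = 1.096 Mbps.
Total bitrate: 25.896 Mbps.
File: 25.896 Mbps × 1320 s = 34182.7 Mb.
At 25 Mbps: 34182.7 / 25 = 1367.3 s ≈ 22.8 minutes.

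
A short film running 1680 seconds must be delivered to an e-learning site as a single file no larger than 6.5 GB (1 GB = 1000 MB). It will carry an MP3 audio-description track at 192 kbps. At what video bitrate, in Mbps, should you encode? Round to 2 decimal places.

Budget: 6.5 GB = 52000.0 Mb.
Total bitrate budget: 52000.0 Mb / 1680 s = 30.952 Mbps.
Audio: 192 kbps = 0.192 Mbps.
Video: 30.952 − 0.192 = 30.760 Mbps.

30.76 Mbps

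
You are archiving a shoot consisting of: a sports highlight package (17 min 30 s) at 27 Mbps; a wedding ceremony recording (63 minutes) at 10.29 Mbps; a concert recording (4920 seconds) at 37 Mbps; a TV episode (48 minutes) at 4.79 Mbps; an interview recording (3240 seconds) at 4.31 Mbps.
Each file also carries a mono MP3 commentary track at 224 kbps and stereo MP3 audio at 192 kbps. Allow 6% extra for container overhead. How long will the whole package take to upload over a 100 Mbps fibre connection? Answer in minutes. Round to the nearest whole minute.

50 minutes

Audio total: 224 + 192 = 416 kbps = 0.416 Mbps.
sports highlight package: 27.416 Mbps × 1050 s × 1.06 = 30514.0 Mb
wedding ceremony recording: 10.706 Mbps × 3780 s × 1.06 = 42896.8 Mb
concert recording: 37.416 Mbps × 4920 s × 1.06 = 195131.9 Mb
TV episode: 5.206 Mbps × 2880 s × 1.06 = 15892.9 Mb
interview recording: 4.726 Mbps × 3240 s × 1.06 = 16231.0 Mb
Total: 300666.6 Mb = 37583.3 MB.
At 100 Mbps: 300666.6 / 100 = 3007 s ≈ 50.1 minutes.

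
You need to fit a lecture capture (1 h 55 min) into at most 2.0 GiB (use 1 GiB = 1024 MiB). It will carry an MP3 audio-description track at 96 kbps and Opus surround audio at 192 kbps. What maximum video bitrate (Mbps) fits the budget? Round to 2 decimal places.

2.20 Mbps

Budget: 2.0 GiB = 17179.9 Mb.
1 h 55 min = 115 min = 6900 s
Total bitrate budget: 17179.9 Mb / 6900 s = 2.490 Mbps.
Audio total: 96 + 192 = 288 kbps = 0.288 Mbps.
Video: 2.490 − 0.288 = 2.202 Mbps.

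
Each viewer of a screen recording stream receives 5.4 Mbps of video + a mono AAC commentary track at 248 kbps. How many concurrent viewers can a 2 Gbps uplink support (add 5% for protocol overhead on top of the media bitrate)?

Audio: 248 kbps = 0.248 Mbps.
Per-viewer media rate: 5.648 Mbps.
On the wire with 5% overhead: 5.930 Mbps.
2 Gbps = 2,000 Mbps; 2,000 / 5.930 = 337.25 → 337 viewers.

337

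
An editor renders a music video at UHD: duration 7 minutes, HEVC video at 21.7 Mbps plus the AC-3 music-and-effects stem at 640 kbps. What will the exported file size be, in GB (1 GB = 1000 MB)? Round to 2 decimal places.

1.17 GB

7 min = 420 s
Audio: 640 kbps = 0.640 Mbps.
Total bitrate: 21.7 + 0.640 = 22.340 Mbps.
Stream data: 22.340 Mbps × 420 s = 9382.8 Mb.
9,383 Mb ÷ 8 = 1,173 MB → 1.173 GB.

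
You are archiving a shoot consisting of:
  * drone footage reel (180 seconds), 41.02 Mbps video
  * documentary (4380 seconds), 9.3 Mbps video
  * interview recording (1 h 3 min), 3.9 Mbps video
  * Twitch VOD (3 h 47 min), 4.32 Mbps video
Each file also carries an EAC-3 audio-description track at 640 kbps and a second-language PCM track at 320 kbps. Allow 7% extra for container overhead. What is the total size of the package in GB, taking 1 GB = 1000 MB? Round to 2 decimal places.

19.10 GB

Audio total: 640 + 320 = 960 kbps = 0.960 Mbps.
drone footage reel: 41.980 Mbps × 180 s × 1.07 = 8085.3 Mb
documentary: 10.260 Mbps × 4380 s × 1.07 = 48084.5 Mb
interview recording: 4.860 Mbps × 3780 s × 1.07 = 19656.8 Mb
Twitch VOD: 5.280 Mbps × 13620 s × 1.07 = 76947.6 Mb
Total: 152774.2 Mb = 19096.8 MB.
= 19.10 GB.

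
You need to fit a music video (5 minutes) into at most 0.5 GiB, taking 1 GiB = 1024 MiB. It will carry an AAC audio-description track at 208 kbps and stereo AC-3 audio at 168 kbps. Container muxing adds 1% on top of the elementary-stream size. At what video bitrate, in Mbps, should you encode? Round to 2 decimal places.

13.80 Mbps

Budget: 0.5 GiB = 4295.0 Mb.
Stream payload after overhead: 4295.0 / 1.01 = 4252.4 Mb.
5 min = 300 s
Total bitrate budget: 4252.4 Mb / 300 s = 14.175 Mbps.
Audio total: 208 + 168 = 376 kbps = 0.376 Mbps.
Video: 14.175 − 0.376 = 13.799 Mbps.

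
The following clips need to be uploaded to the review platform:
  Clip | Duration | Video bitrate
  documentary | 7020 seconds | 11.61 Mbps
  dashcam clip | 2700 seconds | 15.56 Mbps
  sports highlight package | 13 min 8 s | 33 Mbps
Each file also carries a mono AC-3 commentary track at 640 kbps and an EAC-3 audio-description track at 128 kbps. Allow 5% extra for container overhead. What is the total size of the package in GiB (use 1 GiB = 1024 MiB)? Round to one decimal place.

19.3 GiB

Audio total: 640 + 128 = 768 kbps = 0.768 Mbps.
documentary: 12.378 Mbps × 7020 s × 1.05 = 91238.2 Mb
dashcam clip: 16.328 Mbps × 2700 s × 1.05 = 46289.9 Mb
sports highlight package: 33.768 Mbps × 788 s × 1.05 = 27939.6 Mb
Total: 165467.8 Mb = 20683.5 MB.
= 19.26 GiB.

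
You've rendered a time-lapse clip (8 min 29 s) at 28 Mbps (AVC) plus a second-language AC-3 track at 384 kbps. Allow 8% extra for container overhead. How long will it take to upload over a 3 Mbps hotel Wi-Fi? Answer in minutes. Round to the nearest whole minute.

8 min 29 s = 509 s
Audio: 384 kbps = 0.384 Mbps.
Total bitrate: 28.384 Mbps.
File: 28.384 Mbps × 509 s = 14447.5 Mb.
With 8% container overhead: ×1.08. → 15603.3 Mb.
At 3 Mbps: 15603.3 / 3 = 5201.1 s ≈ 86.7 minutes.

87 minutes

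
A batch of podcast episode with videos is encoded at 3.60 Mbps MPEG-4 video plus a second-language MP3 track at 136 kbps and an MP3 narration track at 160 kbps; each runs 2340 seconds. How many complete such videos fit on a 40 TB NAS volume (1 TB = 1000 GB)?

Audio total: 136 + 160 = 296 kbps = 0.296 Mbps.
Total bitrate: 3.896 Mbps.
Per item: 3.896 Mbps × 2340 s = 9,117 Mb = 1,140 MB.
Capacity: 40 TB = 320,000,000 Mb; 35100.65 items → 35100 complete.

35100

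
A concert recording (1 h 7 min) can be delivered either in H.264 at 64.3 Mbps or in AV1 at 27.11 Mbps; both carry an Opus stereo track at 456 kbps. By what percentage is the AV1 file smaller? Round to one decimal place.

57.4%

1 h 7 min = 67 min = 4020 s
Audio: 456 kbps = 0.456 Mbps.
H.264: 64.756 Mbps × 4020 s = 260319.1 Mb = 30.305 GiB.
AV1: 27.566 Mbps × 4020 s = 110815.3 Mb = 12.901 GiB.
Reduction: (1 − 12.901/30.305) × 100 = 57.43%.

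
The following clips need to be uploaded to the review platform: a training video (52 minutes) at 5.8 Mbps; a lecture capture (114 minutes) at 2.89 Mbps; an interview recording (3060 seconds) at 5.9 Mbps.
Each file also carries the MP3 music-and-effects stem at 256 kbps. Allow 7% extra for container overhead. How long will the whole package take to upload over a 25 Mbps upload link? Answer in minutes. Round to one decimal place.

42.3 minutes

Audio: 256 kbps = 0.256 Mbps.
training video: 6.056 Mbps × 3120 s × 1.07 = 20217.4 Mb
lecture capture: 3.146 Mbps × 6840 s × 1.07 = 23024.9 Mb
interview recording: 6.156 Mbps × 3060 s × 1.07 = 20156.0 Mb
Total: 63398.3 Mb = 7924.8 MB.
At 25 Mbps: 63398.3 / 25 = 2536 s ≈ 42.3 minutes.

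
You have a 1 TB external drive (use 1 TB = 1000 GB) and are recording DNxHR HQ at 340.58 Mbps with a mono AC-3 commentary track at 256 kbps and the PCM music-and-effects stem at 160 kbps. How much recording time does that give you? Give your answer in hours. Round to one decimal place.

Audio total: 256 + 160 = 416 kbps = 0.416 Mbps.
Total bitrate: 340.58 + 0.416 = 340.996 Mbps.
Capacity: 1 TB = 8,000,000 Mb.
Recording time: 8,000,000 / 340.996 = 23,461 s ≈ 6.52 hours.

6.5 hours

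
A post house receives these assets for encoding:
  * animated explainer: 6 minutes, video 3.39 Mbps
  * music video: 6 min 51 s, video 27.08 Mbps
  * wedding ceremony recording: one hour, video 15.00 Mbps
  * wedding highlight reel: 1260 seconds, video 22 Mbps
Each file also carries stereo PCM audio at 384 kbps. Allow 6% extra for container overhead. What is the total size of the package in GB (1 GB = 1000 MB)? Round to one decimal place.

12.8 GB

Audio: 384 kbps = 0.384 Mbps.
animated explainer: 3.774 Mbps × 360 s × 1.06 = 1440.2 Mb
music video: 27.464 Mbps × 411 s × 1.06 = 11965.0 Mb
wedding ceremony recording: 15.384 Mbps × 3600 s × 1.06 = 58705.3 Mb
wedding highlight reel: 22.384 Mbps × 1260 s × 1.06 = 29896.1 Mb
Total: 102006.5 Mb = 12750.8 MB.
= 12.75 GB.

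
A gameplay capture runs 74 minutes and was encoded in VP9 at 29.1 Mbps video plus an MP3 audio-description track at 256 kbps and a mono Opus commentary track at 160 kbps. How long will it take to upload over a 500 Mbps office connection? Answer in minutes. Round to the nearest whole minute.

74 min = 4440 s
Audio total: 256 + 160 = 416 kbps = 0.416 Mbps.
Total bitrate: 29.516 Mbps.
File: 29.516 Mbps × 4440 s = 131051.0 Mb.
At 500 Mbps: 131051.0 / 500 = 262.1 s ≈ 4.37 minutes.

4 minutes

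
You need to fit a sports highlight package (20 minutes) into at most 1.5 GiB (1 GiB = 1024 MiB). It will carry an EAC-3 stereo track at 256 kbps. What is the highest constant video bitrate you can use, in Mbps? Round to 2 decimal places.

10.48 Mbps

Budget: 1.5 GiB = 12884.9 Mb.
20 min = 1200 s
Total bitrate budget: 12884.9 Mb / 1200 s = 10.737 Mbps.
Audio: 256 kbps = 0.256 Mbps.
Video: 10.737 − 0.256 = 10.481 Mbps.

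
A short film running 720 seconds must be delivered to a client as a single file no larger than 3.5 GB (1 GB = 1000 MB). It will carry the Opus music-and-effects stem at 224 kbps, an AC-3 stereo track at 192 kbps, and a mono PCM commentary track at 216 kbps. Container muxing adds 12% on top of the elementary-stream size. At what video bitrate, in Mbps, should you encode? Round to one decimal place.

Budget: 3.5 GB = 28000.0 Mb.
Stream payload after overhead: 28000.0 / 1.12 = 25000.0 Mb.
Total bitrate budget: 25000.0 Mb / 720 s = 34.722 Mbps.
Audio total: 224 + 192 + 216 = 632 kbps = 0.632 Mbps.
Video: 34.722 − 0.632 = 34.090 Mbps.

34.1 Mbps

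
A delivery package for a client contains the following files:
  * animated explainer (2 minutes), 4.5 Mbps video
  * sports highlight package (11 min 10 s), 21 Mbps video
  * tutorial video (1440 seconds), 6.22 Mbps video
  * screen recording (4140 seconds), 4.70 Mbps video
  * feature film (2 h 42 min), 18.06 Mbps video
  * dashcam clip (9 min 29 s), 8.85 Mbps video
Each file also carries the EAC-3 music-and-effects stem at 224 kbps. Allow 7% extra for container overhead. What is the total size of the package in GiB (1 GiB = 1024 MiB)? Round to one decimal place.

28.3 GiB

Audio: 224 kbps = 0.224 Mbps.
animated explainer: 4.724 Mbps × 120 s × 1.07 = 606.6 Mb
sports highlight package: 21.224 Mbps × 670 s × 1.07 = 15215.5 Mb
tutorial video: 6.444 Mbps × 1440 s × 1.07 = 9928.9 Mb
screen recording: 4.924 Mbps × 4140 s × 1.07 = 21812.3 Mb
feature film: 18.284 Mbps × 9720 s × 1.07 = 190160.9 Mb
dashcam clip: 9.074 Mbps × 569 s × 1.07 = 5524.5 Mb
Total: 243248.7 Mb = 30406.1 MB.
= 28.32 GiB.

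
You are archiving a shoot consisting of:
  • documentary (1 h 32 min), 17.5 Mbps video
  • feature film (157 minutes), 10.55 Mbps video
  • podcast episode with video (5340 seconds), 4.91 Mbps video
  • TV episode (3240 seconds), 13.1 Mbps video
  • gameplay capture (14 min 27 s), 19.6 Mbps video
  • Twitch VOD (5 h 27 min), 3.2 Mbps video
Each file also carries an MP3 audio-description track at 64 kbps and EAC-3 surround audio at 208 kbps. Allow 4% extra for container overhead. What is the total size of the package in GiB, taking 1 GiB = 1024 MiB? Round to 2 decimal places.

43.15 GiB

Audio total: 64 + 208 = 272 kbps = 0.272 Mbps.
documentary: 17.772 Mbps × 5520 s × 1.04 = 102025.5 Mb
feature film: 10.822 Mbps × 9420 s × 1.04 = 106021.0 Mb
podcast episode with video: 5.182 Mbps × 5340 s × 1.04 = 28778.8 Mb
TV episode: 13.372 Mbps × 3240 s × 1.04 = 45058.3 Mb
gameplay capture: 19.872 Mbps × 867 s × 1.04 = 17918.2 Mb
Twitch VOD: 3.472 Mbps × 19620 s × 1.04 = 70845.5 Mb
Total: 370647.2 Mb = 46330.9 MB.
= 43.15 GiB.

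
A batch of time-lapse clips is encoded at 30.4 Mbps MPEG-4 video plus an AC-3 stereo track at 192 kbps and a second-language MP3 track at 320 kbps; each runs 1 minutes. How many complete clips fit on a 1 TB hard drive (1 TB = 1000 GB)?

Audio total: 192 + 320 = 512 kbps = 0.512 Mbps.
Total bitrate: 30.912 Mbps.
Per item: 30.912 Mbps × 60 s = 1,855 Mb = 231.8 MB.
Capacity: 1 TB = 8,000,000 Mb; 4313.32 items → 4313 complete.

4313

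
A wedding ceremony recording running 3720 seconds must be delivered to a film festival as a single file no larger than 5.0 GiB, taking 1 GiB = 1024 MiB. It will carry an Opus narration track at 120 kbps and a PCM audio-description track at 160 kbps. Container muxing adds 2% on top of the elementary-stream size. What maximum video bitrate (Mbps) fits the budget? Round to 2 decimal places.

Budget: 5.0 GiB = 42949.7 Mb.
Stream payload after overhead: 42949.7 / 1.02 = 42107.5 Mb.
Total bitrate budget: 42107.5 Mb / 3720 s = 11.319 Mbps.
Audio total: 120 + 160 = 280 kbps = 0.280 Mbps.
Video: 11.319 − 0.280 = 11.039 Mbps.

11.04 Mbps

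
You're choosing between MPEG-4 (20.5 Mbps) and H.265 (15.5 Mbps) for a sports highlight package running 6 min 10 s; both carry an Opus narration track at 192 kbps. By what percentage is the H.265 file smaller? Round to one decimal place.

6 min 10 s = 370 s
Audio: 192 kbps = 0.192 Mbps.
MPEG-4: 20.692 Mbps × 370 s = 7656.0 Mb = 0.957 GB.
H.265: 15.692 Mbps × 370 s = 5806.0 Mb = 0.726 GB.
Reduction: (1 − 0.726/0.957) × 100 = 24.16%.

24.2%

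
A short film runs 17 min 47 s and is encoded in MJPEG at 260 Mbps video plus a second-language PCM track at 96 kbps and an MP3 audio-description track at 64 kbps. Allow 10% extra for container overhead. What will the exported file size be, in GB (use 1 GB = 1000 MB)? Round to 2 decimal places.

17 min 47 s = 1067 s
Audio total: 96 + 64 = 160 kbps = 0.160 Mbps.
Total bitrate: 260 + 0.160 = 260.160 Mbps.
Stream data: 260.160 Mbps × 1067 s = 277590.7 Mb.
With 10% container overhead: ×1.10.
305,350 Mb ÷ 8 = 38,169 MB → 38.17 GB.

38.17 GB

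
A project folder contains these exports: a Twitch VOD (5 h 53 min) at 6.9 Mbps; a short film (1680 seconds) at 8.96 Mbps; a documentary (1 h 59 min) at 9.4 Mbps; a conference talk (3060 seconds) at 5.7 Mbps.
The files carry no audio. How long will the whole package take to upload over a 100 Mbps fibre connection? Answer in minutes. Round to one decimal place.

Twitch VOD: 6.900 Mbps × 21180 s = 146142.0 Mb
short film: 8.960 Mbps × 1680 s = 15052.8 Mb
documentary: 9.400 Mbps × 7140 s = 67116.0 Mb
conference talk: 5.700 Mbps × 3060 s = 17442.0 Mb
Total: 245752.8 Mb = 30719.1 MB.
At 100 Mbps: 245752.8 / 100 = 2458 s ≈ 41 minutes.

41.0 minutes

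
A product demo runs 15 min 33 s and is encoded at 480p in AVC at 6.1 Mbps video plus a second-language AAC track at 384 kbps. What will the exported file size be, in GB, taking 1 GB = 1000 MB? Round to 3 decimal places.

0.756 GB

15 min 33 s = 933 s
Audio: 384 kbps = 0.384 Mbps.
Total bitrate: 6.1 + 0.384 = 6.484 Mbps.
Stream data: 6.484 Mbps × 933 s = 6049.6 Mb.
6,050 Mb ÷ 8 = 756.2 MB → 0.7562 GB.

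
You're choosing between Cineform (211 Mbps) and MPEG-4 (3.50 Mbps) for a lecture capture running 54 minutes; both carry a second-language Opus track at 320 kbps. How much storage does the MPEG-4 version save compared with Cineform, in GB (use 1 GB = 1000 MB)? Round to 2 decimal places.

84.04 GB

54 min = 3240 s
Audio: 320 kbps = 0.320 Mbps.
Cineform: 211.320 Mbps × 3240 s = 684676.8 Mb = 85.585 GB.
MPEG-4: 3.820 Mbps × 3240 s = 12376.8 Mb = 1.547 GB.
Saving: 85.585 − 1.547 = 84.037 GB.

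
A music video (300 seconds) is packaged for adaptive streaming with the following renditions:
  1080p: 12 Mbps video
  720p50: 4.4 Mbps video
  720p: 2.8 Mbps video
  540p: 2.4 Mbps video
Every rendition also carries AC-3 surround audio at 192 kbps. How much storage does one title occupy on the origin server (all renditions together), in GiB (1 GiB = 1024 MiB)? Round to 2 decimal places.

Audio: 192 kbps = 0.192 Mbps.
Sum of rendition bitrates: (12+0.192) + (4.4+0.192) + (2.8+0.192) + (2.4+0.192) = 22.368 Mbps.
× 300 s = 6,710 Mb = 838.8 MB = 0.7812 GiB.

0.78 GiB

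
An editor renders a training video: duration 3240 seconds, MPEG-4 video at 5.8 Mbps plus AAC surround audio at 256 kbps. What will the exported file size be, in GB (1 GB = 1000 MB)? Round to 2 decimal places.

2.45 GB

Audio: 256 kbps = 0.256 Mbps.
Total bitrate: 5.8 + 0.256 = 6.056 Mbps.
Stream data: 6.056 Mbps × 3240 s = 19621.4 Mb.
19,621 Mb ÷ 8 = 2,453 MB → 2.453 GB.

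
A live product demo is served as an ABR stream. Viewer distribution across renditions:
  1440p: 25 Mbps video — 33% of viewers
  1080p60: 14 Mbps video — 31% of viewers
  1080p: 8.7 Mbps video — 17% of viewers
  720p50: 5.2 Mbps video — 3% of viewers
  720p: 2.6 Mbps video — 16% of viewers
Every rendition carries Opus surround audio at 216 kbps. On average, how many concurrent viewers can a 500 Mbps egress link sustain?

Audio: 216 kbps = 0.216 Mbps.
Average per-viewer bitrate: 0.33×25.216 + 0.31×14.216 + 0.17×8.916 + 0.03×5.416 + 0.16×2.816 = 14.857 Mbps.
500 Mbps = 500.0 Mbps; 500.0 / 14.857 = 33.65 → 33.

33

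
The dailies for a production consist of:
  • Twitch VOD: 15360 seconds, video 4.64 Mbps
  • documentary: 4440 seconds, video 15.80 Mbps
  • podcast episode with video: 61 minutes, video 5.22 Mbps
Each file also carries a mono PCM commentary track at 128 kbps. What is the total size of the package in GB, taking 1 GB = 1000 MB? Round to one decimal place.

20.4 GB

Audio: 128 kbps = 0.128 Mbps.
Twitch VOD: 4.768 Mbps × 15360 s = 73236.5 Mb
documentary: 15.928 Mbps × 4440 s = 70720.3 Mb
podcast episode with video: 5.348 Mbps × 3660 s = 19573.7 Mb
Total: 163530.5 Mb = 20441.3 MB.
= 20.44 GB.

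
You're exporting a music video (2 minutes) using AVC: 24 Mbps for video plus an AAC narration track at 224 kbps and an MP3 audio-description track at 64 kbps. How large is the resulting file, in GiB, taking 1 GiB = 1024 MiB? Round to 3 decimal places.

0.339 GiB

2 min = 120 s
Audio total: 224 + 64 = 288 kbps = 0.288 Mbps.
Total bitrate: 24 + 0.288 = 24.288 Mbps.
Stream data: 24.288 Mbps × 120 s = 2914.6 Mb.
2,915 Mb = 364,320,000 bytes ÷ 1,073,741,824 = 0.3393 GiB.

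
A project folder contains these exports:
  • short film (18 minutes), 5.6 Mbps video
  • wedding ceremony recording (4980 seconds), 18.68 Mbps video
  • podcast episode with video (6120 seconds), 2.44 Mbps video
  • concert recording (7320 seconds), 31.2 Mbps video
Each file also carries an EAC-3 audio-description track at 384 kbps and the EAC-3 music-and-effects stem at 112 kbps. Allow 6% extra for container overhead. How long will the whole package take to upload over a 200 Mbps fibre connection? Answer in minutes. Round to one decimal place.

Audio total: 384 + 112 = 496 kbps = 0.496 Mbps.
short film: 6.096 Mbps × 1080 s × 1.06 = 6978.7 Mb
wedding ceremony recording: 19.176 Mbps × 4980 s × 1.06 = 101226.3 Mb
podcast episode with video: 2.936 Mbps × 6120 s × 1.06 = 19046.4 Mb
concert recording: 31.696 Mbps × 7320 s × 1.06 = 245935.6 Mb
Total: 373187.0 Mb = 46648.4 MB.
At 200 Mbps: 373187.0 / 200 = 1866 s ≈ 31.1 minutes.

31.1 minutes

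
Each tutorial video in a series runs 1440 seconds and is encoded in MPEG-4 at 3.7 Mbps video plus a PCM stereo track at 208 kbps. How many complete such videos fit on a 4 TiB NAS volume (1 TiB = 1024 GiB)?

Audio: 208 kbps = 0.208 Mbps.
Total bitrate: 3.908 Mbps.
Per item: 3.908 Mbps × 1440 s = 5,628 Mb = 703.4 MB.
Capacity: 4 TiB = 35,184,372 Mb; 6252.20 items → 6252 complete.

6252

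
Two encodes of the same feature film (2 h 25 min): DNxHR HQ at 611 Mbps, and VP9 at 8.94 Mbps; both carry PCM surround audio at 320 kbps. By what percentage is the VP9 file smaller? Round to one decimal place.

98.5%

2 h 25 min = 145 min = 8700 s
Audio: 320 kbps = 0.320 Mbps.
DNxHR HQ: 611.320 Mbps × 8700 s = 5318484.0 Mb = 619.153 GiB.
VP9: 9.260 Mbps × 8700 s = 80562.0 Mb = 9.379 GiB.
Reduction: (1 − 9.379/619.153) × 100 = 98.49%.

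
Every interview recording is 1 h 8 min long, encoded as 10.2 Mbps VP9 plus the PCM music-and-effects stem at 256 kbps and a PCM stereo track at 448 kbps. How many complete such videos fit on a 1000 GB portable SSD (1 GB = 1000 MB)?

1 h 8 min = 68 min = 4080 s
Audio total: 256 + 448 = 704 kbps = 0.704 Mbps.
Total bitrate: 10.904 Mbps.
Per item: 10.904 Mbps × 4080 s = 44,488 Mb = 5,561 MB.
Capacity: 1000 GB = 8,000,000 Mb; 179.82 items → 179 complete.

179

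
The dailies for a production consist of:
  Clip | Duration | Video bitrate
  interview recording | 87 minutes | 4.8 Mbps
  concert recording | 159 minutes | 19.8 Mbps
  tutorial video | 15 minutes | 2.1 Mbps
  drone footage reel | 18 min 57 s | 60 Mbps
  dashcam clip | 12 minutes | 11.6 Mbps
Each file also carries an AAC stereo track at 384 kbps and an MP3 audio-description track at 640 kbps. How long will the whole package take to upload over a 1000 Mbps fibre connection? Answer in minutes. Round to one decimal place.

5.2 minutes

Audio total: 384 + 640 = 1024 kbps = 1.024 Mbps.
interview recording: 5.824 Mbps × 5220 s = 30401.3 Mb
concert recording: 20.824 Mbps × 9540 s = 198661.0 Mb
tutorial video: 3.124 Mbps × 900 s = 2811.6 Mb
drone footage reel: 61.024 Mbps × 1137 s = 69384.3 Mb
dashcam clip: 12.624 Mbps × 720 s = 9089.3 Mb
Total: 310347.4 Mb = 38793.4 MB.
At 1000 Mbps: 310347.4 / 1000 = 310 s ≈ 5.17 minutes.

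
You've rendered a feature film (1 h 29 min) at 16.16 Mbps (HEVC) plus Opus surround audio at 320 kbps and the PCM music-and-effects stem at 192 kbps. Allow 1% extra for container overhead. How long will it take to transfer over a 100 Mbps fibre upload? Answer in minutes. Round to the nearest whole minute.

1 h 29 min = 89 min = 5340 s
Audio total: 320 + 192 = 512 kbps = 0.512 Mbps.
Total bitrate: 16.672 Mbps.
File: 16.672 Mbps × 5340 s = 89028.5 Mb.
With 1% container overhead: ×1.01. → 89918.8 Mb.
At 100 Mbps: 89918.8 / 100 = 899.2 s ≈ 15 minutes.

15 minutes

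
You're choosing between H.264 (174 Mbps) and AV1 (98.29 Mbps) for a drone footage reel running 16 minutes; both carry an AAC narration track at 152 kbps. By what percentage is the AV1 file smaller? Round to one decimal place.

16 min = 960 s
Audio: 152 kbps = 0.152 Mbps.
H.264: 174.152 Mbps × 960 s = 167185.9 Mb = 19.463 GiB.
AV1: 98.442 Mbps × 960 s = 94504.3 Mb = 11.002 GiB.
Reduction: (1 − 11.002/19.463) × 100 = 43.47%.

43.5%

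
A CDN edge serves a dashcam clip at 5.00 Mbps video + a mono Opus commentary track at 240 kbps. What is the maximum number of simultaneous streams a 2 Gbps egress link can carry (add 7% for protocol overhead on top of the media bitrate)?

356

Audio: 240 kbps = 0.240 Mbps.
Per-viewer media rate: 5.240 Mbps.
On the wire with 7% overhead: 5.607 Mbps.
2 Gbps = 2,000 Mbps; 2,000 / 5.607 = 356.71 → 356 viewers.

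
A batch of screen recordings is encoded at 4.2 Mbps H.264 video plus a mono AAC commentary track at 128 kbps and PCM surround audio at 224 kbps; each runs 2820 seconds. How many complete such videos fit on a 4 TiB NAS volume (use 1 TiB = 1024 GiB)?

Audio total: 128 + 224 = 352 kbps = 0.352 Mbps.
Total bitrate: 4.552 Mbps.
Per item: 4.552 Mbps × 2820 s = 12,837 Mb = 1,605 MB.
Capacity: 4 TiB = 35,184,372 Mb; 2740.93 items → 2740 complete.

2740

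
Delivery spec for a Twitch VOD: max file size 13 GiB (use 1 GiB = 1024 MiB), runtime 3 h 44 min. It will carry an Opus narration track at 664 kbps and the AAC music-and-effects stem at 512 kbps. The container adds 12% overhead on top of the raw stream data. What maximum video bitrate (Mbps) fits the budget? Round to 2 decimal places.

6.24 Mbps

Budget: 13 GiB = 111669.1 Mb.
Stream payload after overhead: 111669.1 / 1.12 = 99704.6 Mb.
3 h 44 min = 224 min = 13440 s
Total bitrate budget: 99704.6 Mb / 13440 s = 7.418 Mbps.
Audio total: 664 + 512 = 1176 kbps = 1.176 Mbps.
Video: 7.418 − 1.176 = 6.242 Mbps.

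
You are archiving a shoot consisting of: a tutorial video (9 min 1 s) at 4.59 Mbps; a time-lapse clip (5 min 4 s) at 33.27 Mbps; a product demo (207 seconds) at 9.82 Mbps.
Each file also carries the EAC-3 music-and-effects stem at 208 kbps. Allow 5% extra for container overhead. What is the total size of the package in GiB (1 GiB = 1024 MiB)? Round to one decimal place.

Audio: 208 kbps = 0.208 Mbps.
tutorial video: 4.798 Mbps × 541 s × 1.05 = 2725.5 Mb
time-lapse clip: 33.478 Mbps × 304 s × 1.05 = 10686.2 Mb
product demo: 10.028 Mbps × 207 s × 1.05 = 2179.6 Mb
Total: 15591.3 Mb = 1948.9 MB.
= 1.815 GiB.

1.8 GiB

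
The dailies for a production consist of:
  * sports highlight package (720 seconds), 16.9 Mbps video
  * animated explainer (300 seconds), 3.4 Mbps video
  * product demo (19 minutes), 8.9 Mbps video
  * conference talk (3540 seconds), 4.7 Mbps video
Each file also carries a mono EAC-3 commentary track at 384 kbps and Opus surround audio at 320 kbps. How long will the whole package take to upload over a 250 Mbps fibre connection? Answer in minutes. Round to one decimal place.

Audio total: 384 + 320 = 704 kbps = 0.704 Mbps.
sports highlight package: 17.604 Mbps × 720 s = 12674.9 Mb
animated explainer: 4.104 Mbps × 300 s = 1231.2 Mb
product demo: 9.604 Mbps × 1140 s = 10948.6 Mb
conference talk: 5.404 Mbps × 3540 s = 19130.2 Mb
Total: 43984.8 Mb = 5498.1 MB.
At 250 Mbps: 43984.8 / 250 = 176 s ≈ 2.93 minutes.

2.9 minutes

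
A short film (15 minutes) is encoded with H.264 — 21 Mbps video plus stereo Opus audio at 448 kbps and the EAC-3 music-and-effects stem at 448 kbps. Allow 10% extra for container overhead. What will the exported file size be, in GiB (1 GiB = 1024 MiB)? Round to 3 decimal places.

2.524 GiB

15 min = 900 s
Audio total: 448 + 448 = 896 kbps = 0.896 Mbps.
Total bitrate: 21 + 0.896 = 21.896 Mbps.
Stream data: 21.896 Mbps × 900 s = 19706.4 Mb.
With 10% container overhead: ×1.10.
21,677 Mb = 2,709,630,000 bytes ÷ 1,073,741,824 = 2.524 GiB.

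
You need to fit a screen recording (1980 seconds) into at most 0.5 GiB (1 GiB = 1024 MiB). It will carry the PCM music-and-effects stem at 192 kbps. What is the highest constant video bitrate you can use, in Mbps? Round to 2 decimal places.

1.98 Mbps

Budget: 0.5 GiB = 4295.0 Mb.
Total bitrate budget: 4295.0 Mb / 1980 s = 2.169 Mbps.
Audio: 192 kbps = 0.192 Mbps.
Video: 2.169 − 0.192 = 1.977 Mbps.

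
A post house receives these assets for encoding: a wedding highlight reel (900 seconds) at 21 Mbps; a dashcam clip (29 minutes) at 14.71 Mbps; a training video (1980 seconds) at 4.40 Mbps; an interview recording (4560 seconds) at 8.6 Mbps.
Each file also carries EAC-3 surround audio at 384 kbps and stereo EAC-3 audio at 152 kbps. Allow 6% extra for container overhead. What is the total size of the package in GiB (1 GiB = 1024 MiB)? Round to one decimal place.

12.0 GiB

Audio total: 384 + 152 = 536 kbps = 0.536 Mbps.
wedding highlight reel: 21.536 Mbps × 900 s × 1.06 = 20545.3 Mb
dashcam clip: 15.246 Mbps × 1740 s × 1.06 = 28119.7 Mb
training video: 4.936 Mbps × 1980 s × 1.06 = 10359.7 Mb
interview recording: 9.136 Mbps × 4560 s × 1.06 = 44159.8 Mb
Total: 103184.5 Mb = 12898.1 MB.
= 12.01 GiB.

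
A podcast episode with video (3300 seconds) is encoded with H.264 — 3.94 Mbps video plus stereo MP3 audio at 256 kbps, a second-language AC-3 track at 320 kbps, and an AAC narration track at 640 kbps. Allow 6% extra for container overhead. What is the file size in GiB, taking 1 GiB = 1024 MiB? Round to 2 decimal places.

Audio total: 256 + 320 + 640 = 1216 kbps = 1.216 Mbps.
Total bitrate: 3.94 + 1.216 = 5.156 Mbps.
Stream data: 5.156 Mbps × 3300 s = 17014.8 Mb.
With 6% container overhead: ×1.06.
18,036 Mb = 2,254,461,000 bytes ÷ 1,073,741,824 = 2.100 GiB.

2.10 GiB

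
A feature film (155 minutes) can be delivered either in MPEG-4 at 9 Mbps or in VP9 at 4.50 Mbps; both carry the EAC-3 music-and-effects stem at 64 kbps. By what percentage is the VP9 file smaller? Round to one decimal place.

155 min = 9300 s
Audio: 64 kbps = 0.064 Mbps.
MPEG-4: 9.064 Mbps × 9300 s = 84295.2 Mb = 10.537 GB.
VP9: 4.564 Mbps × 9300 s = 42445.2 Mb = 5.306 GB.
Reduction: (1 − 5.306/10.537) × 100 = 49.65%.

49.6%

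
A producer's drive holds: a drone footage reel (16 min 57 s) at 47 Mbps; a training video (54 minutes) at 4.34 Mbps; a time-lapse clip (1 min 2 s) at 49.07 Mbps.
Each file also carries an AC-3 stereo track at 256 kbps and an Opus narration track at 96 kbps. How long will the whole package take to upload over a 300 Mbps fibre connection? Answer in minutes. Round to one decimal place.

Audio total: 256 + 96 = 352 kbps = 0.352 Mbps.
drone footage reel: 47.352 Mbps × 1017 s = 48157.0 Mb
training video: 4.692 Mbps × 3240 s = 15202.1 Mb
time-lapse clip: 49.422 Mbps × 62 s = 3064.2 Mb
Total: 66423.2 Mb = 8302.9 MB.
At 300 Mbps: 66423.2 / 300 = 221 s ≈ 3.69 minutes.

3.7 minutes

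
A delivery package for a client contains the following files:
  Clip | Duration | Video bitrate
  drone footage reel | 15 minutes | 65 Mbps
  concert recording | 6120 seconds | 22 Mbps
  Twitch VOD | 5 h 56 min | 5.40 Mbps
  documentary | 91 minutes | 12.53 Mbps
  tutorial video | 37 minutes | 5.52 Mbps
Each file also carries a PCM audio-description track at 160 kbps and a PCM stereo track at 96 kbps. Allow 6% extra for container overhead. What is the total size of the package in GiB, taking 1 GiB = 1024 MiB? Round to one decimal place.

49.2 GiB

Audio total: 160 + 96 = 256 kbps = 0.256 Mbps.
drone footage reel: 65.256 Mbps × 900 s × 1.06 = 62254.2 Mb
concert recording: 22.256 Mbps × 6120 s × 1.06 = 144379.1 Mb
Twitch VOD: 5.656 Mbps × 21360 s × 1.06 = 128060.9 Mb
documentary: 12.786 Mbps × 5460 s × 1.06 = 74000.3 Mb
tutorial video: 5.776 Mbps × 2220 s × 1.06 = 13592.1 Mb
Total: 422286.6 Mb = 52785.8 MB.
= 49.16 GiB.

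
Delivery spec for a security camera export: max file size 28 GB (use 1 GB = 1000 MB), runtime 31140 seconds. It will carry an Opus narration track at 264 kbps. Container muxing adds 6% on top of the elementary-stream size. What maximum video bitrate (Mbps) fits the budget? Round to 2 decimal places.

Budget: 28 GB = 224000.0 Mb.
Stream payload after overhead: 224000.0 / 1.06 = 211320.8 Mb.
Total bitrate budget: 211320.8 Mb / 31140 s = 6.786 Mbps.
Audio: 264 kbps = 0.264 Mbps.
Video: 6.786 − 0.264 = 6.522 Mbps.

6.52 Mbps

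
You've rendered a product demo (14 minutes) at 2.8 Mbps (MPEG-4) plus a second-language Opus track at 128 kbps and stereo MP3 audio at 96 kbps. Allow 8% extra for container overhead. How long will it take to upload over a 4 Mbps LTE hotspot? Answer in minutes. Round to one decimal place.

14 min = 840 s
Audio total: 128 + 96 = 224 kbps = 0.224 Mbps.
Total bitrate: 3.024 Mbps.
File: 3.024 Mbps × 840 s = 2540.2 Mb.
With 8% container overhead: ×1.08. → 2743.4 Mb.
At 4 Mbps: 2743.4 / 4 = 685.8 s ≈ 11.4 minutes.

11.4 minutes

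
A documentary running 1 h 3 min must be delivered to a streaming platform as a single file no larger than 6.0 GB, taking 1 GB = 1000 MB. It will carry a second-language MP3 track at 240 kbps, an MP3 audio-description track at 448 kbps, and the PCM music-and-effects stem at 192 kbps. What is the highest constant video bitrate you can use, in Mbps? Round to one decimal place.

Budget: 6.0 GB = 48000.0 Mb.
1 h 3 min = 63 min = 3780 s
Total bitrate budget: 48000.0 Mb / 3780 s = 12.698 Mbps.
Audio total: 240 + 448 + 192 = 880 kbps = 0.880 Mbps.
Video: 12.698 − 0.880 = 11.818 Mbps.

11.8 Mbps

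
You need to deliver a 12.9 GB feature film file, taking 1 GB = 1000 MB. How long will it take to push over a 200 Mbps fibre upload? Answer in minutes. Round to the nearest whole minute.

File: 12.9 GB = 103200.0 Mb.
At 200 Mbps: 103200.0 / 200 = 516.0 s ≈ 8.6 minutes.

9 minutes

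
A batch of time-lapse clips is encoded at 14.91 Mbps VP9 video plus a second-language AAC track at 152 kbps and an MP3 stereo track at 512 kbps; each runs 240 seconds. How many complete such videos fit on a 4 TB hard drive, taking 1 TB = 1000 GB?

Audio total: 152 + 512 = 664 kbps = 0.664 Mbps.
Total bitrate: 15.574 Mbps.
Per item: 15.574 Mbps × 240 s = 3,738 Mb = 467.2 MB.
Capacity: 4 TB = 32,000,000 Mb; 8561.28 items → 8561 complete.

8561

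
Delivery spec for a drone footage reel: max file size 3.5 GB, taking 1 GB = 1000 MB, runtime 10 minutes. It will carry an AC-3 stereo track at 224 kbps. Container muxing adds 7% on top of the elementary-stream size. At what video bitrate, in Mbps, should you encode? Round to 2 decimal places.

Budget: 3.5 GB = 28000.0 Mb.
Stream payload after overhead: 28000.0 / 1.07 = 26168.2 Mb.
10 min = 600 s
Total bitrate budget: 26168.2 Mb / 600 s = 43.614 Mbps.
Audio: 224 kbps = 0.224 Mbps.
Video: 43.614 − 0.224 = 43.390 Mbps.

43.39 Mbps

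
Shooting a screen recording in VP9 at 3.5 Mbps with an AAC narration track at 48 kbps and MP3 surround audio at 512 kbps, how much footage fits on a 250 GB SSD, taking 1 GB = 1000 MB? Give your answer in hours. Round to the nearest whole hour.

Audio total: 48 + 512 = 560 kbps = 0.560 Mbps.
Total bitrate: 3.5 + 0.560 = 4.060 Mbps.
Capacity: 250 GB = 2,000,000 Mb.
Recording time: 2,000,000 / 4.060 = 492,611 s ≈ 137 hours.

137 hours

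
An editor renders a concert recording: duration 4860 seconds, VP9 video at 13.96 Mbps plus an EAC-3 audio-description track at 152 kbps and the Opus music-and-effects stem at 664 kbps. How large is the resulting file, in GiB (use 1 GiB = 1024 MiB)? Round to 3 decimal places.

Audio total: 152 + 664 = 816 kbps = 0.816 Mbps.
Total bitrate: 13.96 + 0.816 = 14.776 Mbps.
Stream data: 14.776 Mbps × 4860 s = 71811.4 Mb.
71,811 Mb = 8,976,420,000 bytes ÷ 1,073,741,824 = 8.360 GiB.

8.360 GiB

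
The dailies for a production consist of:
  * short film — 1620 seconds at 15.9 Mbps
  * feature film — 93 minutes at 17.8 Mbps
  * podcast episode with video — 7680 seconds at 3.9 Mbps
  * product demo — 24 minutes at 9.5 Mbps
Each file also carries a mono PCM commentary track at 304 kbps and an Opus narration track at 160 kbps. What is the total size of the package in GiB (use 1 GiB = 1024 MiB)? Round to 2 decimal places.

Audio total: 304 + 160 = 464 kbps = 0.464 Mbps.
short film: 16.364 Mbps × 1620 s = 26509.7 Mb
feature film: 18.264 Mbps × 5580 s = 101913.1 Mb
podcast episode with video: 4.364 Mbps × 7680 s = 33515.5 Mb
product demo: 9.964 Mbps × 1440 s = 14348.2 Mb
Total: 176286.5 Mb = 22035.8 MB.
= 20.52 GiB.

20.52 GiB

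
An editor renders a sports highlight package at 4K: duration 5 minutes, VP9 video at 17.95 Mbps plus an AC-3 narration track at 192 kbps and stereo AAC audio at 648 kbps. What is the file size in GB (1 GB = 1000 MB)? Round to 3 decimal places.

5 min = 300 s
Audio total: 192 + 648 = 840 kbps = 0.840 Mbps.
Total bitrate: 17.95 + 0.840 = 18.790 Mbps.
Stream data: 18.790 Mbps × 300 s = 5637.0 Mb.
5,637 Mb ÷ 8 = 704.6 MB → 0.7046 GB.

0.705 GB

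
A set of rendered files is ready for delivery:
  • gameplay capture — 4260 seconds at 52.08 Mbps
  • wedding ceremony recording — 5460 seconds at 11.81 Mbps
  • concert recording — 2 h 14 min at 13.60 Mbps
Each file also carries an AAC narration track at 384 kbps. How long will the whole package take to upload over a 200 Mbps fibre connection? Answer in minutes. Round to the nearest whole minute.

34 minutes

Audio: 384 kbps = 0.384 Mbps.
gameplay capture: 52.464 Mbps × 4260 s = 223496.6 Mb
wedding ceremony recording: 12.194 Mbps × 5460 s = 66579.2 Mb
concert recording: 13.984 Mbps × 8040 s = 112431.4 Mb
Total: 402507.2 Mb = 50313.4 MB.
At 200 Mbps: 402507.2 / 200 = 2013 s ≈ 33.5 minutes.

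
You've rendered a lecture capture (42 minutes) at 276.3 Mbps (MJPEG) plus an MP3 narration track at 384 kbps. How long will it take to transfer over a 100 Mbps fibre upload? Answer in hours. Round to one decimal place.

1.9 hours

42 min = 2520 s
Audio: 384 kbps = 0.384 Mbps.
Total bitrate: 276.684 Mbps.
File: 276.684 Mbps × 2520 s = 697243.7 Mb.
At 100 Mbps: 697243.7 / 100 = 6972.4 s ≈ 1.94 hours.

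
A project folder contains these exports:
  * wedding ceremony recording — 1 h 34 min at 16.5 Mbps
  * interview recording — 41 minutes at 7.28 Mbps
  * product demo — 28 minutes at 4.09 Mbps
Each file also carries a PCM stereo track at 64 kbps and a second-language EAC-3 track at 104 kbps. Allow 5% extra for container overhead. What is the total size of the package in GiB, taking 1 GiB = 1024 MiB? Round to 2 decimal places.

Audio total: 64 + 104 = 168 kbps = 0.168 Mbps.
wedding ceremony recording: 16.668 Mbps × 5640 s × 1.05 = 98707.9 Mb
interview recording: 7.448 Mbps × 2460 s × 1.05 = 19238.2 Mb
product demo: 4.258 Mbps × 1680 s × 1.05 = 7511.1 Mb
Total: 125457.2 Mb = 15682.1 MB.
= 14.61 GiB.

14.61 GiB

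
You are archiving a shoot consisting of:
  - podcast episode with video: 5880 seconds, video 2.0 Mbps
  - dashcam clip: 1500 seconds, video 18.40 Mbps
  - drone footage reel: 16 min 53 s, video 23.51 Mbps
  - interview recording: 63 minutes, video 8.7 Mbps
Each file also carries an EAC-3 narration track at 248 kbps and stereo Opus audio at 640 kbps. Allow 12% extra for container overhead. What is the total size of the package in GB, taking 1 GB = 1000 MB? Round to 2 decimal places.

Audio total: 248 + 640 = 888 kbps = 0.888 Mbps.
podcast episode with video: 2.888 Mbps × 5880 s × 1.12 = 19019.2 Mb
dashcam clip: 19.288 Mbps × 1500 s × 1.12 = 32403.8 Mb
drone footage reel: 24.398 Mbps × 1013 s × 1.12 = 27681.0 Mb
interview recording: 9.588 Mbps × 3780 s × 1.12 = 40591.8 Mb
Total: 119695.8 Mb = 14962.0 MB.
= 14.96 GB.

14.96 GB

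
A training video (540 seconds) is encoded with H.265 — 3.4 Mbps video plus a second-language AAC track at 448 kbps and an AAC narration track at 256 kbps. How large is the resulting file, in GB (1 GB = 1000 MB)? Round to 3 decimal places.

Audio total: 448 + 256 = 704 kbps = 0.704 Mbps.
Total bitrate: 3.4 + 0.704 = 4.104 Mbps.
Stream data: 4.104 Mbps × 540 s = 2216.2 Mb.
2,216 Mb ÷ 8 = 277.0 MB → 0.277 GB.

0.277 GB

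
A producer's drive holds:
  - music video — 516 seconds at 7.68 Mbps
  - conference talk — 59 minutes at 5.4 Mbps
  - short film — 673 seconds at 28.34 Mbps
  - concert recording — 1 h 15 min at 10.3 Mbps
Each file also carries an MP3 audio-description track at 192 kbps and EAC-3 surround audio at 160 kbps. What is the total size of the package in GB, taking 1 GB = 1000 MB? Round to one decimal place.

11.5 GB

Audio total: 192 + 160 = 352 kbps = 0.352 Mbps.
music video: 8.032 Mbps × 516 s = 4144.5 Mb
conference talk: 5.752 Mbps × 3540 s = 20362.1 Mb
short film: 28.692 Mbps × 673 s = 19309.7 Mb
concert recording: 10.652 Mbps × 4500 s = 47934.0 Mb
Total: 91750.3 Mb = 11468.8 MB.
= 11.47 GB.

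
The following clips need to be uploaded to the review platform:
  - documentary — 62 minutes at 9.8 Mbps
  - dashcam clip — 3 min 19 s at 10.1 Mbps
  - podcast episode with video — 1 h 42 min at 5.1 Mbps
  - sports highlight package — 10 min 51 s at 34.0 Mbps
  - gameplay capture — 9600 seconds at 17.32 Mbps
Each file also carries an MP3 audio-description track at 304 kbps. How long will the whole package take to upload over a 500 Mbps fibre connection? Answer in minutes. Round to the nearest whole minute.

Audio: 304 kbps = 0.304 Mbps.
documentary: 10.104 Mbps × 3720 s = 37586.9 Mb
dashcam clip: 10.404 Mbps × 199 s = 2070.4 Mb
podcast episode with video: 5.404 Mbps × 6120 s = 33072.5 Mb
sports highlight package: 34.304 Mbps × 651 s = 22331.9 Mb
gameplay capture: 17.624 Mbps × 9600 s = 169190.4 Mb
Total: 264252.1 Mb = 33031.5 MB.
At 500 Mbps: 264252.1 / 500 = 529 s ≈ 8.81 minutes.

9 minutes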